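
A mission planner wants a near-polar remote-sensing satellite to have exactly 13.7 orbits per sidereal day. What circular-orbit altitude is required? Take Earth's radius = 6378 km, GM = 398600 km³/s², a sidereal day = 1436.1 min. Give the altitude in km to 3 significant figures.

Required period T = 86166 / 13.7 = 6289.5 s.
From T = 2π√(a³/μ): a = (μ T²/4π²)^(1/3) = (398600 × 6289.5² / 4π²)^(1/3) = 7364 km.
Altitude h = a − R = 7364 − 6378 = 986 km.

986 km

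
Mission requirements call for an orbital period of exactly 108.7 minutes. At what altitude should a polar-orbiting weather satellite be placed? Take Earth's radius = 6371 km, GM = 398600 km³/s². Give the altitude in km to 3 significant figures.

T = 108.7 min = 6522.0 s.
From T = 2π√(a³/μ): a = (μ T²/4π²)^(1/3) = (398600 × 6522.0² / 4π²)^(1/3) = 7545 km.
Altitude h = a − R = 7545 − 6371 = 1174 km.

1170 km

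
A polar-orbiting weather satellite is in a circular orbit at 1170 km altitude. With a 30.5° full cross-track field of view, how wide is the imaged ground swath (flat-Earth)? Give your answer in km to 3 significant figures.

Half-angle = 30.5°/2 = 15.25°.
Swath width ≈ 2h·tan(θ/2) = 2 × 1170 × tan(15.25°) = 638.0 km.

638 km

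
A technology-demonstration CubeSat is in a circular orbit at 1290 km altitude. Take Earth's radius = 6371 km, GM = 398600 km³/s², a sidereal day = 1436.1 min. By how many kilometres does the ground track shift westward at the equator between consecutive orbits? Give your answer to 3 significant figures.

3100 km

Semi-major axis a = 6371 + 1290 = 7661 km. Period T = 2π√(a³/μ) = 2π√(7661³/398600) = 6673.3 s = 111.22 min.
During one orbit Earth rotates (6673.3 / 86166) × 360° = 27.88°.
At the equator that is 27.88° × (2π·6371/360) km/° = 27.88 × 111.2 = 3100 km.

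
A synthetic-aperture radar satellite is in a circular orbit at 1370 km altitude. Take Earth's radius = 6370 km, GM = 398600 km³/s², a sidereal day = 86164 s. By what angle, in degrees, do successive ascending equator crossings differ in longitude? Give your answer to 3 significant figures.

Semi-major axis a = 6370 + 1370 = 7740 km. Period T = 2π√(a³/μ) = 2π√(7740³/398600) = 6776.8 s = 112.95 min.
During one orbit Earth rotates (6776.8 / 86164) × 360° = 28.31°.

28.3°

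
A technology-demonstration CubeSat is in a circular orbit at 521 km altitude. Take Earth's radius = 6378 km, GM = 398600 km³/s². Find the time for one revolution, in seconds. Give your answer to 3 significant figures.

5700 seconds

Semi-major axis a = 6378 + 521 = 6899 km. Period T = 2π√(a³/μ) = 2π√(6899³/398600) = 5702.8 s = 95.05 min.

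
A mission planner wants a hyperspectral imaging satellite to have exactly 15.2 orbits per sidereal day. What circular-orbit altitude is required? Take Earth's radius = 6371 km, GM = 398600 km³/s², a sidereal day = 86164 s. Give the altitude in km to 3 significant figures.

500 km

Required period T = 86164 / 15.2 = 5668.7 s.
From T = 2π√(a³/μ): a = (μ T²/4π²)^(1/3) = (398600 × 5668.7² / 4π²)^(1/3) = 6871 km.
Altitude h = a − R = 6871 − 6371 = 500 km.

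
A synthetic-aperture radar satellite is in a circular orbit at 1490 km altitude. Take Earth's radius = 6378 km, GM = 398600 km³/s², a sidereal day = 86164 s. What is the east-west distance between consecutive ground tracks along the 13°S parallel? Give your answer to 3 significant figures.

3150 km

Semi-major axis a = 6378 + 1490 = 7868 km. Period T = 2π√(a³/μ) = 2π√(7868³/398600) = 6945.6 s = 115.76 min.
Node shift per orbit = (6945.6/86164) × 360° = 29.02°.
Equatorial spacing = 29.02 × 111.3 km/° = 3230 km.
At 13° latitude, spacing = 3230 × cos(13°) = 3148 km.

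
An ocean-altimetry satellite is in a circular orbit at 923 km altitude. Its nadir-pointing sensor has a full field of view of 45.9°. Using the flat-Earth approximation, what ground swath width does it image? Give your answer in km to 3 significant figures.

782 km

Half-angle = 45.9°/2 = 22.95°.
Swath width ≈ 2h·tan(θ/2) = 2 × 923 × tan(22.95°) = 781.7 km.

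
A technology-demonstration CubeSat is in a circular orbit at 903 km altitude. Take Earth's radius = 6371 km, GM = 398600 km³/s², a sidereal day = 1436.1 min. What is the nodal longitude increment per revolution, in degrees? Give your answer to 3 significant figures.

Semi-major axis a = 6371 + 903 = 7274 km. Period T = 2π√(a³/μ) = 2π√(7274³/398600) = 6174.1 s = 102.90 min.
During one orbit Earth rotates (6174.1 / 86166) × 360° = 25.80°.

25.8°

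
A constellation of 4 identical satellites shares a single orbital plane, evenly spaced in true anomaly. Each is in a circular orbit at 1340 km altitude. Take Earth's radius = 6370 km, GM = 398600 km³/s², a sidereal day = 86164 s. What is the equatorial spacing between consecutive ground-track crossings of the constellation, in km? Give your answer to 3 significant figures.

Semi-major axis a = 6370 + 1340 = 7710 km. Period T = 2π√(a³/μ) = 2π√(7710³/398600) = 6737.4 s = 112.29 min.
Single-satellite node shift = (6737.4/86164) × 360° = 28.15°.
With 4 satellites evenly phased, successive equator crossings are 28.15/4 = 7.037° apart.
That is 7.037 × 111.2 = 782 km at the equator.

782 km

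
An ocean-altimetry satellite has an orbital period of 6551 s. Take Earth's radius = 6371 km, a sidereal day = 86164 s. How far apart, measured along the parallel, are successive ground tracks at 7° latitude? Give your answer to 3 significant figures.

3020 km

Node shift per orbit = (6551.0/86164) × 360° = 27.37°.
Equatorial spacing = 27.37 × 111.2 km/° = 3043 km.
At 7° latitude, spacing = 3043 × cos(7°) = 3021 km.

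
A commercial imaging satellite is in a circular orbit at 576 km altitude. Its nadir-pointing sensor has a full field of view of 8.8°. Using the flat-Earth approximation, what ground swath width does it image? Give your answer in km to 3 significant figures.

Half-angle = 8.8°/2 = 4.4°.
Swath width ≈ 2h·tan(θ/2) = 2 × 576 × tan(4.4°) = 88.6 km.

88.6 km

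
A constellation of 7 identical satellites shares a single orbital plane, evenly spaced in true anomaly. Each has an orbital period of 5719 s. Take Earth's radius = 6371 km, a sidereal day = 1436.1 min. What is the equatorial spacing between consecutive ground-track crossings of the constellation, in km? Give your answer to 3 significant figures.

380 km

Single-satellite node shift = (5719.0/86166) × 360° = 23.89°.
With 7 satellites evenly phased, successive equator crossings are 23.89/7 = 3.413° apart.
That is 3.413 × 111.2 = 380 km at the equator.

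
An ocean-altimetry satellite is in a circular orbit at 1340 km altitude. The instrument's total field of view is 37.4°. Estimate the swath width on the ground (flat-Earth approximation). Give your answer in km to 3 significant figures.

907 km

Half-angle = 37.4°/2 = 18.7°.
Swath width ≈ 2h·tan(θ/2) = 2 × 1340 × tan(18.7°) = 907.1 km.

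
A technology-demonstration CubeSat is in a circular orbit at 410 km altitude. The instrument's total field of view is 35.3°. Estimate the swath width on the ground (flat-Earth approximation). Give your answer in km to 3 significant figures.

261 km

Half-angle = 35.3°/2 = 17.65°.
Swath width ≈ 2h·tan(θ/2) = 2 × 410 × tan(17.65°) = 260.9 km.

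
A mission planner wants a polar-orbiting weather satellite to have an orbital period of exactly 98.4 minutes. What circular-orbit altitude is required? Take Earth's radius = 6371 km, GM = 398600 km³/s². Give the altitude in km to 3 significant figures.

T = 98.4 min = 5904.0 s.
From T = 2π√(a³/μ): a = (μ T²/4π²)^(1/3) = (398600 × 5904.0² / 4π²)^(1/3) = 7060 km.
Altitude h = a − R = 7060 − 6371 = 689 km.

689 km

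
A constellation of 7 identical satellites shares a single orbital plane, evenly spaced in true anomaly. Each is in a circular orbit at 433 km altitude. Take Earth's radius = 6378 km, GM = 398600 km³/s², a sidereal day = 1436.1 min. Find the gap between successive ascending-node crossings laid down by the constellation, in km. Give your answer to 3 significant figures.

372 km

Semi-major axis a = 6378 + 433 = 6811 km. Period T = 2π√(a³/μ) = 2π√(6811³/398600) = 5594.1 s = 93.23 min.
Single-satellite node shift = (5594.1/86166) × 360° = 23.37°.
With 7 satellites evenly phased, successive equator crossings are 23.37/7 = 3.339° apart.
That is 3.339 × 111.3 = 372 km at the equator.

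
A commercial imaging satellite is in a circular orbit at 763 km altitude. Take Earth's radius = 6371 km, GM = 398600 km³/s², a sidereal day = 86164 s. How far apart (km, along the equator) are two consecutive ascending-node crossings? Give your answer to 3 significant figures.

Semi-major axis a = 6371 + 763 = 7134 km. Period T = 2π√(a³/μ) = 2π√(7134³/398600) = 5996.7 s = 99.94 min.
During one orbit Earth rotates (5996.7 / 86164) × 360° = 25.05°.
At the equator that is 25.05° × (2π·6371/360) km/° = 25.05 × 111.2 = 2786 km.

2790 km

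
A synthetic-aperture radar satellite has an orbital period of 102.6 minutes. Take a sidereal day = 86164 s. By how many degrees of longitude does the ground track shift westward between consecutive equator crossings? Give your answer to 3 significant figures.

25.7°

T = 102.6 min = 6156.0 s.
During one orbit Earth rotates (6156.0 / 86164) × 360° = 25.72°.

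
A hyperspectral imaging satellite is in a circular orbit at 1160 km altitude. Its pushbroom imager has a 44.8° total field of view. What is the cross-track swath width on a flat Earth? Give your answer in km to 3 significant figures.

956 km

Half-angle = 44.8°/2 = 22.4°.
Swath width ≈ 2h·tan(θ/2) = 2 × 1160 × tan(22.4°) = 956.2 km.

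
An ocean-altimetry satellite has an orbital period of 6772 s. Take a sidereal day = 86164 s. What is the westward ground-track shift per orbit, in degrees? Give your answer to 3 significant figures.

During one orbit Earth rotates (6772.0 / 86164) × 360° = 28.29°.

28.3°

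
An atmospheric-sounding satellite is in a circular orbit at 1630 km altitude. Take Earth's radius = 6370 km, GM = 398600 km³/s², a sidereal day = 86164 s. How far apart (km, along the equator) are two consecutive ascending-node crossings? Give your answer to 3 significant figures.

3310 km

Semi-major axis a = 6370 + 1630 = 8000 km. Period T = 2π√(a³/μ) = 2π√(8000³/398600) = 7121.1 s = 118.68 min.
During one orbit Earth rotates (7121.1 / 86164) × 360° = 29.75°.
At the equator that is 29.75° × (2π·6370/360) km/° = 29.75 × 111.2 = 3308 km.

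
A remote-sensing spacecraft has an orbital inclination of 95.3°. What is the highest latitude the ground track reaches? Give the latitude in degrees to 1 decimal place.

Retrograde orbit: the ground track reaches ±(180° − i) = ±(180 − 95.3) = ±84.7°.

84.7°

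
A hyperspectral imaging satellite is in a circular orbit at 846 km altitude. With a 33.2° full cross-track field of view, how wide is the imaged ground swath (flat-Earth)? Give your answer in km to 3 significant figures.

504 km

Half-angle = 33.2°/2 = 16.6°.
Swath width ≈ 2h·tan(θ/2) = 2 × 846 × tan(16.6°) = 504.4 km.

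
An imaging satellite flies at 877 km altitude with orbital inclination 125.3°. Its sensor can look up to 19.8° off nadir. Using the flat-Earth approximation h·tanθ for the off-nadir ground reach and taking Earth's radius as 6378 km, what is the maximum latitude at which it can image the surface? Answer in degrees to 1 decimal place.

57.5°

Retrograde orbit: the ground track reaches ±(180° − i) = ±(180 − 125.3) = ±54.7°.
Sensor half-swath on the ground ≈ 877·tan(19.8°) = 316 km = 2.84° of latitude.
Maximum observable latitude ≈ 54.7 + 2.84 = 57.5°.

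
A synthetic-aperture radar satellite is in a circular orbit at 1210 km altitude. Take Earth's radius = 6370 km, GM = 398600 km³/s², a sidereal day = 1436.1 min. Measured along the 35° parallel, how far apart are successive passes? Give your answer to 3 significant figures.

Semi-major axis a = 6370 + 1210 = 7580 km. Period T = 2π√(a³/μ) = 2π√(7580³/398600) = 6567.7 s = 109.46 min.
Node shift per orbit = (6567.7/86166) × 360° = 27.44°.
Equatorial spacing = 27.44 × 111.2 km/° = 3051 km.
At 35° latitude, spacing = 3051 × cos(35°) = 2499 km.

2500 km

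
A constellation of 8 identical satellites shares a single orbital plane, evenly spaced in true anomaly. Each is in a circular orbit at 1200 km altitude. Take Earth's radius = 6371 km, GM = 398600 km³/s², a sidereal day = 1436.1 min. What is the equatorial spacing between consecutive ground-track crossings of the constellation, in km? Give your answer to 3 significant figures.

Semi-major axis a = 6371 + 1200 = 7571 km. Period T = 2π√(a³/μ) = 2π√(7571³/398600) = 6556.0 s = 109.27 min.
Single-satellite node shift = (6556.0/86166) × 360° = 27.39°.
With 8 satellites evenly phased, successive equator crossings are 27.39/8 = 3.424° apart.
That is 3.424 × 111.2 = 381 km at the equator.

381 km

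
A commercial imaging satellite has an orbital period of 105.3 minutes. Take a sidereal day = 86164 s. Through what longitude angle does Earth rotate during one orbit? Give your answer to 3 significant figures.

26.4°

T = 105.3 min = 6318.0 s.
During one orbit Earth rotates (6318.0 / 86164) × 360° = 26.40°.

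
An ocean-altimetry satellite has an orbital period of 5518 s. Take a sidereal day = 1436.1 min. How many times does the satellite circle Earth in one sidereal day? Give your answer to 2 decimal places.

15.62

Orbits per sidereal day = 86166 / 5518.0 = 15.615.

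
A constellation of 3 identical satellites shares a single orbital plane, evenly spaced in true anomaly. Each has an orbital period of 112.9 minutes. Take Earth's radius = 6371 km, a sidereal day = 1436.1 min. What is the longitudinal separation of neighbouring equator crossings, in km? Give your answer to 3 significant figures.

1050 km

T = 112.9 min = 6774.0 s.
Single-satellite node shift = (6774.0/86166) × 360° = 28.30°.
With 3 satellites evenly phased, successive equator crossings are 28.30/3 = 9.434° apart.
That is 9.434 × 111.2 = 1049 km at the equator.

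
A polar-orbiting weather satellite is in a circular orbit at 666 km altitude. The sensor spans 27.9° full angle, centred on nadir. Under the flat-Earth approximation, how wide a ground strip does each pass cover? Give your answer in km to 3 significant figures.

331 km

Half-angle = 27.9°/2 = 13.95°.
Swath width ≈ 2h·tan(θ/2) = 2 × 666 × tan(13.95°) = 330.9 km.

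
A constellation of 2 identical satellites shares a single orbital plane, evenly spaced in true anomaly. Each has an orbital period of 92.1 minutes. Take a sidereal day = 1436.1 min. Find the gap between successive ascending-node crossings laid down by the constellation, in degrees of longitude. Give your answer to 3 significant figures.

11.5°

T = 92.1 min = 5526.0 s.
Single-satellite node shift = (5526.0/86166) × 360° = 23.09°.
With 2 satellites evenly phased, successive equator crossings are 23.09/2 = 11.544° apart.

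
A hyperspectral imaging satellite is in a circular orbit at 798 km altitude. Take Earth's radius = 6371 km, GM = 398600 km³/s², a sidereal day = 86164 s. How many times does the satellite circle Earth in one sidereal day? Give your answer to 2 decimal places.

Semi-major axis a = 6371 + 798 = 7169 km. Period T = 2π√(a³/μ) = 2π√(7169³/398600) = 6040.9 s = 100.68 min.
Orbits per sidereal day = 86164 / 6040.9 = 14.264.

14.26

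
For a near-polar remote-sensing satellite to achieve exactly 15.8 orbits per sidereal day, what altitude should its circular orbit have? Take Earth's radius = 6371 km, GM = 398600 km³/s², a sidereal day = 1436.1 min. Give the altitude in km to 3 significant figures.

Required period T = 86166 / 15.8 = 5453.5 s.
From T = 2π√(a³/μ): a = (μ T²/4π²)^(1/3) = (398600 × 5453.5² / 4π²)^(1/3) = 6696 km.
Altitude h = a − R = 6696 − 6371 = 325 km.

325 km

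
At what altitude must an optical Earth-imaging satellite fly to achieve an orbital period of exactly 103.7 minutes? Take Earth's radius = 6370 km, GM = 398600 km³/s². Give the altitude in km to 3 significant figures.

T = 103.7 min = 6222.0 s.
From T = 2π√(a³/μ): a = (μ T²/4π²)^(1/3) = (398600 × 6222.0² / 4π²)^(1/3) = 7312 km.
Altitude h = a − R = 7312 − 6370 = 942 km.

942 km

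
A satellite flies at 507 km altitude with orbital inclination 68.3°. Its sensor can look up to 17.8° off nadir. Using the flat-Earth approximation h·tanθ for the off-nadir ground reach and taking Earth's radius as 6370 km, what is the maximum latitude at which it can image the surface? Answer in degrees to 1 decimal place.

For a prograde orbit the ground track reaches latitude ±i = ±68.3°.
Sensor half-swath on the ground ≈ 507·tan(17.8°) = 163 km = 1.46° of latitude.
Maximum observable latitude ≈ 68.3 + 1.46 = 69.8°.

69.8°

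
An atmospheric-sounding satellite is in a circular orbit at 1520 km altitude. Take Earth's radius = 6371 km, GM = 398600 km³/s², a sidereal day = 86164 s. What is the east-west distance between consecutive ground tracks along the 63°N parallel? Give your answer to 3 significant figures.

1470 km

Semi-major axis a = 6371 + 1520 = 7891 km. Period T = 2π√(a³/μ) = 2π√(7891³/398600) = 6976.0 s = 116.27 min.
Node shift per orbit = (6976.0/86164) × 360° = 29.15°.
Equatorial spacing = 29.15 × 111.2 km/° = 3241 km.
At 63° latitude, spacing = 3241 × cos(63°) = 1471 km.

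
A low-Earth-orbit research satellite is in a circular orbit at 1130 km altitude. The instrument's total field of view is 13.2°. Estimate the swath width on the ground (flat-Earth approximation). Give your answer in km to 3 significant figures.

261 km

Half-angle = 13.2°/2 = 6.6°.
Swath width ≈ 2h·tan(θ/2) = 2 × 1130 × tan(6.6°) = 261.5 km.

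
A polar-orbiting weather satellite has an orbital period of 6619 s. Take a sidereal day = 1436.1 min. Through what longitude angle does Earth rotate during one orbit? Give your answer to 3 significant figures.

27.7°

During one orbit Earth rotates (6619.0 / 86166) × 360° = 27.65°.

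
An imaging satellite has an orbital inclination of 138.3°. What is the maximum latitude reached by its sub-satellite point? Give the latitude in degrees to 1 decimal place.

Retrograde orbit: the ground track reaches ±(180° − i) = ±(180 − 138.3) = ±41.7°.

41.7°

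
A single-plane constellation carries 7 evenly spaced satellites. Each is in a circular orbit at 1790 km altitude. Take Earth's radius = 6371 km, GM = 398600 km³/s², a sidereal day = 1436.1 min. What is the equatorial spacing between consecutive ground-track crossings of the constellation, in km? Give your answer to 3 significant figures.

487 km

Semi-major axis a = 6371 + 1790 = 8161 km. Period T = 2π√(a³/μ) = 2π√(8161³/398600) = 7337.1 s = 122.29 min.
Single-satellite node shift = (7337.1/86166) × 360° = 30.65°.
With 7 satellites evenly phased, successive equator crossings are 30.65/7 = 4.379° apart.
That is 4.379 × 111.2 = 487 km at the equator.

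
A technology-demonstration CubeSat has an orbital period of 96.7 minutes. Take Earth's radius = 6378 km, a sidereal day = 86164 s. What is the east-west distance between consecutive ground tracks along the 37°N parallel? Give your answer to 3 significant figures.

T = 96.7 min = 5802.0 s.
Node shift per orbit = (5802.0/86164) × 360° = 24.24°.
Equatorial spacing = 24.24 × 111.3 km/° = 2698 km.
At 37° latitude, spacing = 2698 × cos(37°) = 2155 km.

2160 km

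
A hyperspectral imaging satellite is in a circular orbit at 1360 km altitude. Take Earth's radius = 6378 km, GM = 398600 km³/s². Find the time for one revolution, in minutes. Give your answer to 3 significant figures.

Semi-major axis a = 6378 + 1360 = 7738 km. Period T = 2π√(a³/μ) = 2π√(7738³/398600) = 6774.1 s = 112.90 min.

113 min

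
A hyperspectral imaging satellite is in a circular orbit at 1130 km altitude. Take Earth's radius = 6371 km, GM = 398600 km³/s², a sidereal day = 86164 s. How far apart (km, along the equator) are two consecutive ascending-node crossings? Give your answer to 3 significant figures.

Semi-major axis a = 6371 + 1130 = 7501 km. Period T = 2π√(a³/μ) = 2π√(7501³/398600) = 6465.3 s = 107.76 min.
During one orbit Earth rotates (6465.3 / 86164) × 360° = 27.01°.
At the equator that is 27.01° × (2π·6371/360) km/° = 27.01 × 111.2 = 3004 km.

3000 km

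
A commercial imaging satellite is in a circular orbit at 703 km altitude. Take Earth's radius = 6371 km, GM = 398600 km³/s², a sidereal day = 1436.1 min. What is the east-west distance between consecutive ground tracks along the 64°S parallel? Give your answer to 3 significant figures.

Semi-major axis a = 6371 + 703 = 7074 km. Period T = 2π√(a³/μ) = 2π√(7074³/398600) = 5921.2 s = 98.69 min.
Node shift per orbit = (5921.2/86166) × 360° = 24.74°.
Equatorial spacing = 24.74 × 111.2 km/° = 2751 km.
At 64° latitude, spacing = 2751 × cos(64°) = 1206 km.

1210 km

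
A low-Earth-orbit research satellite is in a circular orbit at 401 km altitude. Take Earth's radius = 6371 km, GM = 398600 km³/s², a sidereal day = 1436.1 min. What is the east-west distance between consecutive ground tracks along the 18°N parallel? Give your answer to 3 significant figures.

Semi-major axis a = 6371 + 401 = 6772 km. Period T = 2π√(a³/μ) = 2π√(6772³/398600) = 5546.1 s = 92.43 min.
Node shift per orbit = (5546.1/86166) × 360° = 23.17°.
Equatorial spacing = 23.17 × 111.2 km/° = 2577 km.
At 18° latitude, spacing = 2577 × cos(18°) = 2450 km.

2450 km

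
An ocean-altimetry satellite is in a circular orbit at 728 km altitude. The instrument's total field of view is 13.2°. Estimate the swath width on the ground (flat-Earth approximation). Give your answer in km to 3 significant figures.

Half-angle = 13.2°/2 = 6.6°.
Swath width ≈ 2h·tan(θ/2) = 2 × 728 × tan(6.6°) = 168.5 km.

168 km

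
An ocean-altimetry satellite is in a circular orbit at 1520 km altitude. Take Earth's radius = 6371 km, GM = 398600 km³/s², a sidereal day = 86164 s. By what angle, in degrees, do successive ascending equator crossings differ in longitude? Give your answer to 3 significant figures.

29.1°

Semi-major axis a = 6371 + 1520 = 7891 km. Period T = 2π√(a³/μ) = 2π√(7891³/398600) = 6976.0 s = 116.27 min.
During one orbit Earth rotates (6976.0 / 86164) × 360° = 29.15°.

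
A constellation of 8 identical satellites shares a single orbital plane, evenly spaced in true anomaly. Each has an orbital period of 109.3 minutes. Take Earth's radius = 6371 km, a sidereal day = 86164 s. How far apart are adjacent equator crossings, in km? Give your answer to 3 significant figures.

T = 109.3 min = 6558.0 s.
Single-satellite node shift = (6558.0/86164) × 360° = 27.40°.
With 8 satellites evenly phased, successive equator crossings are 27.40/8 = 3.425° apart.
That is 3.425 × 111.2 = 381 km at the equator.

381 km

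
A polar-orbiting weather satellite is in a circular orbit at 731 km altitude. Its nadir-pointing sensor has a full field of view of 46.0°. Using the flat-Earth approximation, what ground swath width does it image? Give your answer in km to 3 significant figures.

621 km

Half-angle = 46.0°/2 = 23°.
Swath width ≈ 2h·tan(θ/2) = 2 × 731 × tan(23°) = 620.6 km.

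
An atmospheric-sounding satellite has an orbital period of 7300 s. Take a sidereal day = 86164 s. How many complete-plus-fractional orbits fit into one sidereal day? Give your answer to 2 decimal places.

Orbits per sidereal day = 86164 / 7300.0 = 11.803.

11.80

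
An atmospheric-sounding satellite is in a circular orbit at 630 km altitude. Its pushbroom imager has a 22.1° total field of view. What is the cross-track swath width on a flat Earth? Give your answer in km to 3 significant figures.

246 km

Half-angle = 22.1°/2 = 11.05°.
Swath width ≈ 2h·tan(θ/2) = 2 × 630 × tan(11.05°) = 246.1 km.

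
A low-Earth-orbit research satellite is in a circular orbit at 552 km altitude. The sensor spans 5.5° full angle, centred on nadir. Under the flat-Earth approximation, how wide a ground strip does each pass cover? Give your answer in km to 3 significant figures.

53.0 km

Half-angle = 5.5°/2 = 2.75°.
Swath width ≈ 2h·tan(θ/2) = 2 × 552 × tan(2.75°) = 53.0 km.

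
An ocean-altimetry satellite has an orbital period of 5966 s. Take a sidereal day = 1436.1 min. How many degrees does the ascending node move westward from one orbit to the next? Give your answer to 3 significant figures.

During one orbit Earth rotates (5966.0 / 86166) × 360° = 24.93°.

24.9°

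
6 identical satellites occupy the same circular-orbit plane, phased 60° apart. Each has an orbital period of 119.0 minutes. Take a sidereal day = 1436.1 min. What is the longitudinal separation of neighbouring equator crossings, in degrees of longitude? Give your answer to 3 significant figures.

4.97°

T = 119.0 min = 7140.0 s.
Single-satellite node shift = (7140.0/86166) × 360° = 29.83°.
With 6 satellites evenly phased, successive equator crossings are 29.83/6 = 4.972° apart.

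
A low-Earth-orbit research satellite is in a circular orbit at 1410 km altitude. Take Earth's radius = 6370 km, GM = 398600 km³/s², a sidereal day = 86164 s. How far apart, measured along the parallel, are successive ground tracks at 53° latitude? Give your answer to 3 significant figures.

1910 km

Semi-major axis a = 6370 + 1410 = 7780 km. Period T = 2π√(a³/μ) = 2π√(7780³/398600) = 6829.4 s = 113.82 min.
Node shift per orbit = (6829.4/86164) × 360° = 28.53°.
Equatorial spacing = 28.53 × 111.2 km/° = 3172 km.
At 53° latitude, spacing = 3172 × cos(53°) = 1909 km.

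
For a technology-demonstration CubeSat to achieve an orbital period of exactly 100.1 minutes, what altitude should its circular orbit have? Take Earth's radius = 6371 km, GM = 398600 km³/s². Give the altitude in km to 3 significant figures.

T = 100.1 min = 6006.0 s.
From T = 2π√(a³/μ): a = (μ T²/4π²)^(1/3) = (398600 × 6006.0² / 4π²)^(1/3) = 7141 km.
Altitude h = a − R = 7141 − 6371 = 770 km.

770 km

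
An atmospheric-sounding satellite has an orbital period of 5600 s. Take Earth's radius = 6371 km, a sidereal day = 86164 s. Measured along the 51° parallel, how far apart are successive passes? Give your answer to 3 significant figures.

Node shift per orbit = (5600.0/86164) × 360° = 23.40°.
Equatorial spacing = 23.40 × 111.2 km/° = 2602 km.
At 51° latitude, spacing = 2602 × cos(51°) = 1637 km.

1640 km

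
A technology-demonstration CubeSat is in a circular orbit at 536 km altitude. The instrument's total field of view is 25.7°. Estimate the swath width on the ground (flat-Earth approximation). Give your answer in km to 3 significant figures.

245 km

Half-angle = 25.7°/2 = 12.85°.
Swath width ≈ 2h·tan(θ/2) = 2 × 536 × tan(12.85°) = 244.5 km.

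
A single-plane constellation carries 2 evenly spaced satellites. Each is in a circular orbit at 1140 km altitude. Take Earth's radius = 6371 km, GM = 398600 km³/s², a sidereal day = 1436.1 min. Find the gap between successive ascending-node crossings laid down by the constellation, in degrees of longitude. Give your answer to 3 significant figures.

13.5°

Semi-major axis a = 6371 + 1140 = 7511 km. Period T = 2π√(a³/μ) = 2π√(7511³/398600) = 6478.3 s = 107.97 min.
Single-satellite node shift = (6478.3/86166) × 360° = 27.07°.
With 2 satellites evenly phased, successive equator crossings are 27.07/2 = 13.533° apart.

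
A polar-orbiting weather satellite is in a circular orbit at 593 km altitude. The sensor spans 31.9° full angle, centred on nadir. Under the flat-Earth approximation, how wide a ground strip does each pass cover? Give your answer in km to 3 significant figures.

339 km

Half-angle = 31.9°/2 = 15.95°.
Swath width ≈ 2h·tan(θ/2) = 2 × 593 × tan(15.95°) = 339.0 km.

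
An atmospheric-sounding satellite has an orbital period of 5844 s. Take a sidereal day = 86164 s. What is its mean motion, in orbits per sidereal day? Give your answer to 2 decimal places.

Orbits per sidereal day = 86164 / 5844.0 = 14.744.

14.74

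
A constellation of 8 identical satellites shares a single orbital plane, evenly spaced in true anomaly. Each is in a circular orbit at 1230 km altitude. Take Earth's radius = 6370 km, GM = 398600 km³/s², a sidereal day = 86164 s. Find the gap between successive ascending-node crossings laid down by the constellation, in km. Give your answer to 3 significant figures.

Semi-major axis a = 6370 + 1230 = 7600 km. Period T = 2π√(a³/μ) = 2π√(7600³/398600) = 6593.7 s = 109.90 min.
Single-satellite node shift = (6593.7/86164) × 360° = 27.55°.
With 8 satellites evenly phased, successive equator crossings are 27.55/8 = 3.444° apart.
That is 3.444 × 111.2 = 383 km at the equator.

383 km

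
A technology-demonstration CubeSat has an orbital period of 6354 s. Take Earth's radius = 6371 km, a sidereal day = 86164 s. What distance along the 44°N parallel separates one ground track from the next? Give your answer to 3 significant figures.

2120 km

Node shift per orbit = (6354.0/86164) × 360° = 26.55°.
Equatorial spacing = 26.55 × 111.2 km/° = 2952 km.
At 44° latitude, spacing = 2952 × cos(44°) = 2123 km.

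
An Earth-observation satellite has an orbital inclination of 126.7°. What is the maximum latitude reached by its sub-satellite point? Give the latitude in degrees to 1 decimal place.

Retrograde orbit: the ground track reaches ±(180° − i) = ±(180 − 126.7) = ±53.3°.

53.3°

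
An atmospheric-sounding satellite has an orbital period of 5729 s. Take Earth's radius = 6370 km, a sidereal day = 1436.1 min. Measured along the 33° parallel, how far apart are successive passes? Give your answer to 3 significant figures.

2230 km

Node shift per orbit = (5729.0/86166) × 360° = 23.94°.
Equatorial spacing = 23.94 × 111.2 km/° = 2661 km.
At 33° latitude, spacing = 2661 × cos(33°) = 2232 km.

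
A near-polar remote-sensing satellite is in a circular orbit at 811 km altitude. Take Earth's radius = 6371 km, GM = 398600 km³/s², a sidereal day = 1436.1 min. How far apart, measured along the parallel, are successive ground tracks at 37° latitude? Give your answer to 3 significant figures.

Semi-major axis a = 6371 + 811 = 7182 km. Period T = 2π√(a³/μ) = 2π√(7182³/398600) = 6057.3 s = 100.96 min.
Node shift per orbit = (6057.3/86166) × 360° = 25.31°.
Equatorial spacing = 25.31 × 111.2 km/° = 2814 km.
At 37° latitude, spacing = 2814 × cos(37°) = 2247 km.

2250 km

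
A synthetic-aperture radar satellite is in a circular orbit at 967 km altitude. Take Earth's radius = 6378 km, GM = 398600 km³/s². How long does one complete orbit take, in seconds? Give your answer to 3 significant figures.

Semi-major axis a = 6378 + 967 = 7345 km. Period T = 2π√(a³/μ) = 2π√(7345³/398600) = 6264.7 s = 104.41 min.

6260 seconds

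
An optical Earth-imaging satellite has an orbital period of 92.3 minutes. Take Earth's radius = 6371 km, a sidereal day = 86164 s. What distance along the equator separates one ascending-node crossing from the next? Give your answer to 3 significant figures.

2570 km

T = 92.3 min = 5538.0 s.
During one orbit Earth rotates (5538.0 / 86164) × 360° = 23.14°.
At the equator that is 23.14° × (2π·6371/360) km/° = 23.14 × 111.2 = 2573 km.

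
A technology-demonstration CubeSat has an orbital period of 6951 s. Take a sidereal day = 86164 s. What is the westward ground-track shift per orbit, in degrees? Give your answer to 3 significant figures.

During one orbit Earth rotates (6951.0 / 86164) × 360° = 29.04°.

29.0°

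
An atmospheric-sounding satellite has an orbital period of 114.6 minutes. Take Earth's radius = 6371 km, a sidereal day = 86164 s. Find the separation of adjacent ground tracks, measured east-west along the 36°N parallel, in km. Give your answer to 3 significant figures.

2580 km

T = 114.6 min = 6876.0 s.
Node shift per orbit = (6876.0/86164) × 360° = 28.73°.
Equatorial spacing = 28.73 × 111.2 km/° = 3194 km.
At 36° latitude, spacing = 3194 × cos(36°) = 2584 km.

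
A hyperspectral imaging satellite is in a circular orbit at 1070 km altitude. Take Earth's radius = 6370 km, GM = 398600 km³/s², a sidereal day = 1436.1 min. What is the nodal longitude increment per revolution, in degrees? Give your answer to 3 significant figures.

26.7°

Semi-major axis a = 6370 + 1070 = 7440 km. Period T = 2π√(a³/μ) = 2π√(7440³/398600) = 6386.6 s = 106.44 min.
During one orbit Earth rotates (6386.6 / 86166) × 360° = 26.68°.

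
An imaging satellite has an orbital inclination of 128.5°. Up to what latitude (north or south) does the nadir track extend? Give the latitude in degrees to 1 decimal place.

Retrograde orbit: the ground track reaches ±(180° − i) = ±(180 − 128.5) = ±51.5°.

51.5°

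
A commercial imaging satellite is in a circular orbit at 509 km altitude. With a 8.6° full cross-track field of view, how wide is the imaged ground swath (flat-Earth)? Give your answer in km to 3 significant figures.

Half-angle = 8.6°/2 = 4.3°.
Swath width ≈ 2h·tan(θ/2) = 2 × 509 × tan(4.3°) = 76.5 km.

76.5 km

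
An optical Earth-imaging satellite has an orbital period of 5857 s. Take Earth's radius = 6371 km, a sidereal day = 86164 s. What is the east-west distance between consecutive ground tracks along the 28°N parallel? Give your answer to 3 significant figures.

2400 km

Node shift per orbit = (5857.0/86164) × 360° = 24.47°.
Equatorial spacing = 24.47 × 111.2 km/° = 2721 km.
At 28° latitude, spacing = 2721 × cos(28°) = 2403 km.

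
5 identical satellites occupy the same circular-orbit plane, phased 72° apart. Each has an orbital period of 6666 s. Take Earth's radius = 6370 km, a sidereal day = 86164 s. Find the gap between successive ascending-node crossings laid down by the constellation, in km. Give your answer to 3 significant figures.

619 km

Single-satellite node shift = (6666.0/86164) × 360° = 27.85°.
With 5 satellites evenly phased, successive equator crossings are 27.85/5 = 5.570° apart.
That is 5.570 × 111.2 = 619 km at the equator.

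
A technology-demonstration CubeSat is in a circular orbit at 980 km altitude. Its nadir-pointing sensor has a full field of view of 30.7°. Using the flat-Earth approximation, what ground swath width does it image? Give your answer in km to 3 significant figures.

Half-angle = 30.7°/2 = 15.35°.
Swath width ≈ 2h·tan(θ/2) = 2 × 980 × tan(15.35°) = 538.0 km.

538 km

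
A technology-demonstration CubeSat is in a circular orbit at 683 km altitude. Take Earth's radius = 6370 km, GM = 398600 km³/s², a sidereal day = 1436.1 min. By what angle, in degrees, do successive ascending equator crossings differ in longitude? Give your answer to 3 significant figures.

24.6°

Semi-major axis a = 6370 + 683 = 7053 km. Period T = 2π√(a³/μ) = 2π√(7053³/398600) = 5894.8 s = 98.25 min.
During one orbit Earth rotates (5894.8 / 86166) × 360° = 24.63°.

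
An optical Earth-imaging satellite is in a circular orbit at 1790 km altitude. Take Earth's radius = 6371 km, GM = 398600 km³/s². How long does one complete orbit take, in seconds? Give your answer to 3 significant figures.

Semi-major axis a = 6371 + 1790 = 8161 km. Period T = 2π√(a³/μ) = 2π√(8161³/398600) = 7337.1 s = 122.29 min.

7340 seconds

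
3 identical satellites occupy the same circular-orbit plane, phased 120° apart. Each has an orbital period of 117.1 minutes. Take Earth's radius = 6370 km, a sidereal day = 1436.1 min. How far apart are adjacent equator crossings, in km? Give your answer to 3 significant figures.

T = 117.1 min = 7026.0 s.
Single-satellite node shift = (7026.0/86166) × 360° = 29.35°.
With 3 satellites evenly phased, successive equator crossings are 29.35/3 = 9.785° apart.
That is 9.785 × 111.2 = 1088 km at the equator.

1090 km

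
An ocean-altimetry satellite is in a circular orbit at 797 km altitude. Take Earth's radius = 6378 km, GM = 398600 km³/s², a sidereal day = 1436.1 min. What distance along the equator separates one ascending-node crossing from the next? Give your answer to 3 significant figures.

Semi-major axis a = 6378 + 797 = 7175 km. Period T = 2π√(a³/μ) = 2π√(7175³/398600) = 6048.4 s = 100.81 min.
During one orbit Earth rotates (6048.4 / 86166) × 360° = 25.27°.
At the equator that is 25.27° × (2π·6378/360) km/° = 25.27 × 111.3 = 2813 km.

2810 km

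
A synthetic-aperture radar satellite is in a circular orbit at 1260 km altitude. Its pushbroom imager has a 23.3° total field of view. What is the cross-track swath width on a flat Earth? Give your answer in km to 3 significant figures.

520 km

Half-angle = 23.3°/2 = 11.65°.
Swath width ≈ 2h·tan(θ/2) = 2 × 1260 × tan(11.65°) = 519.6 km.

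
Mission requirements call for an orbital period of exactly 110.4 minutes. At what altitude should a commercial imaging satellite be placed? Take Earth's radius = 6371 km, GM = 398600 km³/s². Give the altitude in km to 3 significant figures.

1250 km

T = 110.4 min = 6624.0 s.
From T = 2π√(a³/μ): a = (μ T²/4π²)^(1/3) = (398600 × 6624.0² / 4π²)^(1/3) = 7623 km.
Altitude h = a − R = 7623 − 6371 = 1252 km.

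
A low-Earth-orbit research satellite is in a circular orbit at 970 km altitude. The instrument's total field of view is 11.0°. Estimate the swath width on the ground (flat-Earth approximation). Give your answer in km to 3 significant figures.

Half-angle = 11.0°/2 = 5.5°.
Swath width ≈ 2h·tan(θ/2) = 2 × 970 × tan(5.5°) = 186.8 km.

187 km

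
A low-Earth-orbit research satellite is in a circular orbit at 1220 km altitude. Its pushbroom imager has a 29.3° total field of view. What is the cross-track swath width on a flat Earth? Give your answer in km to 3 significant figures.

638 km

Half-angle = 29.3°/2 = 14.65°.
Swath width ≈ 2h·tan(θ/2) = 2 × 1220 × tan(14.65°) = 637.8 km.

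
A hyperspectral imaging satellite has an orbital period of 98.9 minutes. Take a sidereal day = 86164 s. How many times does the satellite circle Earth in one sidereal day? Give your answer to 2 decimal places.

14.52

T = 98.9 min = 5934.0 s.
Orbits per sidereal day = 86164 / 5934.0 = 14.520.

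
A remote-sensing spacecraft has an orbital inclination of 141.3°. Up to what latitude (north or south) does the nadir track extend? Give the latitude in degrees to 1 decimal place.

Retrograde orbit: the ground track reaches ±(180° − i) = ±(180 − 141.3) = ±38.7°.

38.7°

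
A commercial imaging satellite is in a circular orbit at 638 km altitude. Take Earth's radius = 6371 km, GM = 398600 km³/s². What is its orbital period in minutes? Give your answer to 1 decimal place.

97.3 min

Semi-major axis a = 6371 + 638 = 7009 km. Period T = 2π√(a³/μ) = 2π√(7009³/398600) = 5839.8 s = 97.33 min.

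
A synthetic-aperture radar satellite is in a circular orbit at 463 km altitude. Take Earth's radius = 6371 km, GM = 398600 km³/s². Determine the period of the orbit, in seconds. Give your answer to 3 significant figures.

5620 seconds

Semi-major axis a = 6371 + 463 = 6834 km. Period T = 2π√(a³/μ) = 2π√(6834³/398600) = 5622.4 s = 93.71 min.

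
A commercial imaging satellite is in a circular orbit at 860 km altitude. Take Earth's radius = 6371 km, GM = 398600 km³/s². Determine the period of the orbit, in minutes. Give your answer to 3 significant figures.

Semi-major axis a = 6371 + 860 = 7231 km. Period T = 2π√(a³/μ) = 2π√(7231³/398600) = 6119.4 s = 101.99 min.

102 min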